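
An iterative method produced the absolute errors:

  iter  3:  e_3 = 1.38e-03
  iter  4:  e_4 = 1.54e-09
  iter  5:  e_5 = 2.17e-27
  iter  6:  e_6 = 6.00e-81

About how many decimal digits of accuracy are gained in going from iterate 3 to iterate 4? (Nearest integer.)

Digits gained ≈ log₁₀(e_3/e_4) = log₁₀(1.38e-03/1.54e-09) = log₁₀(896104) ≈ 5.952.

6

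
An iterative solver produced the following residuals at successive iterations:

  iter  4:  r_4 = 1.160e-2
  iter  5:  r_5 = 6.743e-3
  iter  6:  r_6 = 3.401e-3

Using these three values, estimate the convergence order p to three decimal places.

p ≈ ln(r_6/r_5) / ln(r_5/r_4)
  = ln(3.401e-3/6.743e-3) / ln(6.743e-3/1.160e-2)
  = ln(0.504375) / ln(0.581293)
  = -0.684435 / -0.542500 ≈ 1.261631

1.262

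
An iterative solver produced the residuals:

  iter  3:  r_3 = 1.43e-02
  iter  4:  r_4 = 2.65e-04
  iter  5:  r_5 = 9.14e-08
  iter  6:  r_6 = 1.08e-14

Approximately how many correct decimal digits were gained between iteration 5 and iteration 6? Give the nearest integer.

Digits gained ≈ log₁₀(r_5/r_6) = log₁₀(9.14e-08/1.08e-14) = log₁₀(8.46296e+06) ≈ 6.928.

7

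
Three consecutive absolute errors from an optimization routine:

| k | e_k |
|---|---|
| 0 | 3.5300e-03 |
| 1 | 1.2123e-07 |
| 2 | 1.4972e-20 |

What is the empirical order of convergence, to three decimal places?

p ≈ ln(e_2/e_1) / ln(e_1/e_0)
  = ln(1.4972e-20/1.2123e-07) / ln(1.2123e-07/3.5300e-03)
  = ln(1.23501e-13) / ln(3.43428e-05)
  = -29.722527 / -10.279118 ≈ 2.891544

2.892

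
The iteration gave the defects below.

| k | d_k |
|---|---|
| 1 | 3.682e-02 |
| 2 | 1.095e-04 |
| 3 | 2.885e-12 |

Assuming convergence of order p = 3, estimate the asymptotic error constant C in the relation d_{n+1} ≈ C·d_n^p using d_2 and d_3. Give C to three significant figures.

C ≈ d_3 / d_2^3
  = 2.885e-12 / (1.095e-04)^3
  = 2.885e-12 / 1.31293e-12 ≈ 2.1974

2.20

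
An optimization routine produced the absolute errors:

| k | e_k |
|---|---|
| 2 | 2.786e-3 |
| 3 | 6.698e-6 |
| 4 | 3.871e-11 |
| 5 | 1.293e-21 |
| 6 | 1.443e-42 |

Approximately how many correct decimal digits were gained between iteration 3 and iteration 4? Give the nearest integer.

Digits gained ≈ log₁₀(e_3/e_4) = log₁₀(6.698e-6/3.871e-11) = log₁₀(173030) ≈ 5.238.

5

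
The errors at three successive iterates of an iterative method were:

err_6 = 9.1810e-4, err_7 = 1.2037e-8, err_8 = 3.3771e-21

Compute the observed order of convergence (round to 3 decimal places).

p ≈ ln(err_8/err_7) / ln(err_7/err_6)
  = ln(3.3771e-21/1.2037e-8) / ln(1.2037e-8/9.1810e-4)
  = ln(2.8056e-13) / ln(1.31108e-05)
  = -28.901989 / -11.242074 ≈ 2.570877

2.571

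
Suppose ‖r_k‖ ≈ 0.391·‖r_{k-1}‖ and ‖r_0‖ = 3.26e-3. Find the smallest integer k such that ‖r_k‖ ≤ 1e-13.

26

After k steps, ‖r_k‖ ≈ 3.26e-3·0.391^k.
Need 0.391^k ≤ 1e-13/3.26e-3 = 3.06748e-11.
k ≥ ln(3.06748e-11)/ln(0.391) = -24.2076/-0.93905 = 25.779.
Smallest integer k = 26.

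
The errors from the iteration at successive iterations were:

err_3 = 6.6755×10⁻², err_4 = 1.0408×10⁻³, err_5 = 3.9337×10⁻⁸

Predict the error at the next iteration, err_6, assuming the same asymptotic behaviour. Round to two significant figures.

5.9e-19

First estimate the order: p ≈ ln(err_5/err_4) / ln(err_4/err_3) = ln(3.9337×10⁻⁸/1.0408×10⁻³)/ln(1.0408×10⁻³/6.6755×10⁻²) = ln(3.7795e-05)/ln(0.0155913) ≈ 2.4473.
Then err_6 ≈ err_5·(err_5/err_4)^p = 3.9337×10⁻⁸·(3.7795e-05)^2.4473 = 3.9337×10⁻⁸·1.50195e-11 ≈ 5.908e-19.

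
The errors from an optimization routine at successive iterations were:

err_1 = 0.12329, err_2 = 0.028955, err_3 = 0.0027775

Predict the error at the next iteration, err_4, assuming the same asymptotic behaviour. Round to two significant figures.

6.3e-5

First estimate the order: p ≈ ln(err_3/err_2) / ln(err_2/err_1) = ln(0.0027775/0.028955)/ln(0.028955/0.12329) = ln(0.0959247)/ln(0.234853) ≈ 1.6180.
Then err_4 ≈ err_3·(err_3/err_2)^p = 0.0027775·(0.0959247)^1.6180 = 0.0027775·0.0225301 ≈ 6.258e-05.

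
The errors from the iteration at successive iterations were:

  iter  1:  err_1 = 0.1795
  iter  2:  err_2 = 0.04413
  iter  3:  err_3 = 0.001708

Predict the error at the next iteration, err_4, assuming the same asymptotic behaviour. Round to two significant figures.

First estimate the order: p ≈ ln(err_3/err_2) / ln(err_2/err_1) = ln(0.001708/0.04413)/ln(0.04413/0.1795) = ln(0.0387038)/ln(0.24585) ≈ 2.3177.
Then err_4 ≈ err_3·(err_3/err_2)^p = 0.001708·(0.0387038)^2.3177 = 0.001708·0.000533134 ≈ 9.106e-07.

9.1e-7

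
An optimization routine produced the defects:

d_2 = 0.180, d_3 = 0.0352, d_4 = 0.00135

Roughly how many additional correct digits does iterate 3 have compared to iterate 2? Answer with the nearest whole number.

1

Digits gained ≈ log₁₀(d_2/d_3) = log₁₀(0.180/0.0352) = log₁₀(5.11364) ≈ 0.709.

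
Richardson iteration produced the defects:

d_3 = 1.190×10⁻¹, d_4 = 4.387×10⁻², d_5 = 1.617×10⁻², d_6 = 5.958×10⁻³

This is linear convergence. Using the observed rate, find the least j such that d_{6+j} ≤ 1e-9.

16

Rate ρ ≈ d_6/d_5 = 5.958×10⁻³/1.617×10⁻² = 0.3685.
After j more steps, d_{6+j} ≈ 5.958×10⁻³·ρ^j; need ρ^j ≤ 1e-9/5.958×10⁻³ = 1.67842e-07.
j ≥ ln(1.67842e-07)/ln(0.3685) = -15.6002/-0.99831 = 15.627.
So 16 more iterations are needed.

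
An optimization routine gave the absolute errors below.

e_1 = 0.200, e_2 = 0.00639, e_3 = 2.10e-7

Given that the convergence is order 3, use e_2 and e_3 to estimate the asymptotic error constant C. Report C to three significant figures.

C ≈ e_3 / e_2^3
  = 2.10e-7 / (0.00639)^3
  = 2.10e-7 / 2.60917e-07 ≈ 0.80485

0.805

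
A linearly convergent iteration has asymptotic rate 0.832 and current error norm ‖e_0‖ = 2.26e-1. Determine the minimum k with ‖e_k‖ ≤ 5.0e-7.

71

After k steps, ‖e_k‖ ≈ 2.26e-1·0.832^k.
Need 0.832^k ≤ 5.0e-7/2.26e-1 = 2.21239e-06.
k ≥ ln(2.21239e-06)/ln(0.832) = -13.0214/-0.18392 = 70.799.
Smallest integer k = 71.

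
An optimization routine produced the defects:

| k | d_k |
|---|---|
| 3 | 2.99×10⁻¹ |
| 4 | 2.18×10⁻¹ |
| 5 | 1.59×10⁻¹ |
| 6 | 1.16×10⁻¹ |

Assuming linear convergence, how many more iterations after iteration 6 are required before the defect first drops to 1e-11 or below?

Rate ρ ≈ d_6/d_5 = 1.16×10⁻¹/1.59×10⁻¹ = 0.7296.
After j more steps, d_{6+j} ≈ 1.16×10⁻¹·ρ^j; need ρ^j ≤ 1e-11/1.16×10⁻¹ = 8.62069e-11.
j ≥ ln(8.62069e-11)/ln(0.7296) = -23.1743/-0.31526 = 73.509.
So 74 more iterations are needed.

74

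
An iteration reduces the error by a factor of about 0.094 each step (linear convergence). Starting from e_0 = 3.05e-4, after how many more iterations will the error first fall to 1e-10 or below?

After k steps, e_k ≈ 3.05e-4·0.094^k.
Need 0.094^k ≤ 1e-10/3.05e-4 = 3.27869e-07.
k ≥ ln(3.27869e-07)/ln(0.094) = -14.9307/-2.36446 = 6.315.
Smallest integer k = 7.

7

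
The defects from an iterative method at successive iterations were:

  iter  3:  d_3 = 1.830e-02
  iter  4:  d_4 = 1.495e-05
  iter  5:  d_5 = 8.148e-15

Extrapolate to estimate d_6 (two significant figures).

First estimate the order: p ≈ ln(d_5/d_4) / ln(d_4/d_3) = ln(8.148e-15/1.495e-05)/ln(1.495e-05/1.830e-02) = ln(5.45017e-10)/ln(0.00081694) ≈ 3.0001.
Then d_6 ≈ d_5·(d_5/d_4)^p = 8.148e-15·(5.45017e-10)^3.0001 = 8.148e-15·1.61549e-28 ≈ 1.316e-42.

1.3e-42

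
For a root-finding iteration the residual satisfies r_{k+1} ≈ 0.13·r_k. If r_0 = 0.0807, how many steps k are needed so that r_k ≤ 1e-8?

8

After k steps, r_k ≈ 0.0807·0.13^k.
Need 0.13^k ≤ 1e-8/0.0807 = 1.23916e-07.
k ≥ ln(1.23916e-07)/ln(0.13) = -15.9037/-2.04022 = 7.795.
Smallest integer k = 8.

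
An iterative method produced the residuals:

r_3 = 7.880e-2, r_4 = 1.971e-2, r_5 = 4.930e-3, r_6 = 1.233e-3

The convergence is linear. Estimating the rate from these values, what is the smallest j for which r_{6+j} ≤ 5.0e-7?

6

Rate ρ ≈ r_6/r_5 = 1.233e-3/4.930e-3 = 0.2501.
After j more steps, r_{6+j} ≈ 1.233e-3·ρ^j; need ρ^j ≤ 5.0e-7/1.233e-3 = 0.000405515.
j ≥ ln(0.000405515)/ln(0.2501) = -7.8104/-1.38589 = 5.636.
So 6 more iterations are needed.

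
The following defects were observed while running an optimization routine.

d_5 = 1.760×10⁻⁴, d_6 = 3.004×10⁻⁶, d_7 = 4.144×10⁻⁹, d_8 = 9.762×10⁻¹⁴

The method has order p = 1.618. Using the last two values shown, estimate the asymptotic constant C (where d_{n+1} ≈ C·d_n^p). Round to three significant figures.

3.57

C ≈ d_8 / d_7^1.618
  = 9.762×10⁻¹⁴ / (4.144×10⁻⁹)^1.618
  = 9.762×10⁻¹⁴ / 2.73518e-14 ≈ 3.5691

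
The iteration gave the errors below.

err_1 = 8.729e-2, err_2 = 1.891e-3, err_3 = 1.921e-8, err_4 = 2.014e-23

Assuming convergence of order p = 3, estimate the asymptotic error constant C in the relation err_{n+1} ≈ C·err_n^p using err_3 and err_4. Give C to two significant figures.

2.8

C ≈ err_4 / err_3^3
  = 2.014e-23 / (1.921e-8)^3
  = 2.014e-23 / 7.08895e-24 ≈ 2.841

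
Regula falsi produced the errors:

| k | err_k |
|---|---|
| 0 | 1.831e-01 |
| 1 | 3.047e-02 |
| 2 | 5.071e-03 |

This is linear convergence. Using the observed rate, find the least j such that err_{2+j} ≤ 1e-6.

Rate ρ ≈ err_2/err_1 = 5.071e-03/3.047e-02 = 0.1664.
After j more steps, err_{2+j} ≈ 5.071e-03·ρ^j; need ρ^j ≤ 1e-6/5.071e-03 = 0.0001972.
j ≥ ln(0.0001972)/ln(0.1664) = -8.5313/-1.79336 = 4.757.
So 5 more iterations are needed.

5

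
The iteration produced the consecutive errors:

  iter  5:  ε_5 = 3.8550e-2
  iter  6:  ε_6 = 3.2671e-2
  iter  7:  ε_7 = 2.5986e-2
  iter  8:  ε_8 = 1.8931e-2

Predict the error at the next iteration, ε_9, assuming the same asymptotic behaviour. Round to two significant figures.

1.2e-2

First estimate the order: p ≈ ln(ε_8/ε_7) / ln(ε_7/ε_6) = ln(1.8931e-2/2.5986e-2)/ln(2.5986e-2/3.2671e-2) = ln(0.728508)/ln(0.795384) ≈ 1.3836.
Then ε_9 ≈ ε_8·(ε_8/ε_7)^p = 1.8931e-2·(0.728508)^1.3836 = 1.8931e-2·0.645155 ≈ 0.01221.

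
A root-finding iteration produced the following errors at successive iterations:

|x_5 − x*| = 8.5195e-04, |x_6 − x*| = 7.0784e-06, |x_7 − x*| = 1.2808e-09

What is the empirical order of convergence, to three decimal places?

1.799

p ≈ ln(|x_7 − x*|/|x_6 − x*|) / ln(|x_6 − x*|/|x_5 − x*|)
  = ln(1.2808e-09/7.0784e-06) / ln(7.0784e-06/8.5195e-04)
  = ln(0.000180945) / ln(0.00830847)
  = -8.617317 / -4.790480 ≈ 1.798842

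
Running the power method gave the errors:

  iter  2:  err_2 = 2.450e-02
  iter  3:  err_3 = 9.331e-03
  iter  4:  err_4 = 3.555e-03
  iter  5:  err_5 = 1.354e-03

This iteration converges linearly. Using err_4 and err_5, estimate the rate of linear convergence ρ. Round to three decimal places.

ρ ≈ err_5/err_4 = 1.354e-03/3.555e-03 = 0.38087

0.381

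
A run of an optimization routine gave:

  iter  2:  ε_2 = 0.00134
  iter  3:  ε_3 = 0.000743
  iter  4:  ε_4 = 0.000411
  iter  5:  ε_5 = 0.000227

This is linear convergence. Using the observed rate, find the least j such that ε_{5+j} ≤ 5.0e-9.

Rate ρ ≈ ε_5/ε_4 = 0.000227/0.000411 = 0.5523.
After j more steps, ε_{5+j} ≈ 0.000227·ρ^j; need ρ^j ≤ 5.0e-9/0.000227 = 2.20264e-05.
j ≥ ln(2.20264e-05)/ln(0.5523) = -10.7233/-0.59366 = 18.063.
So 19 more iterations are needed.

19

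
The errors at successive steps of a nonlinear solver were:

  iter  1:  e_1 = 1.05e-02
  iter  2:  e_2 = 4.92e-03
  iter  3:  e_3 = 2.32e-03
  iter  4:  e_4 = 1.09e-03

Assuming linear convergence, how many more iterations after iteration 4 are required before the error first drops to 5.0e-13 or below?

Rate ρ ≈ e_4/e_3 = 1.09e-03/2.32e-03 = 0.4698.
After j more steps, e_{4+j} ≈ 1.09e-03·ρ^j; need ρ^j ≤ 5.0e-13/1.09e-03 = 4.58716e-10.
j ≥ ln(4.58716e-10)/ln(0.4698) = -21.5026/-0.75545 = 28.463.
So 29 more iterations are needed.

29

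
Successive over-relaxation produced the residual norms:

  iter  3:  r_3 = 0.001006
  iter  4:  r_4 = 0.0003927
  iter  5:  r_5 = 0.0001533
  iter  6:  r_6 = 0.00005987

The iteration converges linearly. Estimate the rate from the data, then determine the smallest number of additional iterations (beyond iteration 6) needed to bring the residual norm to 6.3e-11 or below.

Rate ρ ≈ r_6/r_5 = 0.00005987/0.0001533 = 0.3905.
After j more steps, r_{6+j} ≈ 0.00005987·ρ^j; need ρ^j ≤ 6.3e-11/0.00005987 = 1.05228e-06.
j ≥ ln(1.05228e-06)/ln(0.3905) = -13.7646/-0.94033 = 14.638.
So 15 more iterations are needed.

15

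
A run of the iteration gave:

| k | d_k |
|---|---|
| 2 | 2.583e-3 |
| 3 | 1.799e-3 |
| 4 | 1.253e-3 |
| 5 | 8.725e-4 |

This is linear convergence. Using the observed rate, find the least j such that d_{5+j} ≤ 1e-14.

70

Rate ρ ≈ d_5/d_4 = 8.725e-4/1.253e-3 = 0.6963.
After j more steps, d_{5+j} ≈ 8.725e-4·ρ^j; need ρ^j ≤ 1e-14/8.725e-4 = 1.14613e-11.
j ≥ ln(1.14613e-11)/ln(0.6963) = -25.1920/-0.36197 = 69.597.
So 70 more iterations are needed.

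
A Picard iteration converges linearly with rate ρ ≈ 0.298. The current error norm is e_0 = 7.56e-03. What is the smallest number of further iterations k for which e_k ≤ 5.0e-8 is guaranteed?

10

After k steps, e_k ≈ 7.56e-03·0.298^k.
Need 0.298^k ≤ 5.0e-8/7.56e-03 = 6.61376e-06.
k ≥ ln(6.61376e-06)/ln(0.298) = -11.9264/-1.21066 = 9.851.
Smallest integer k = 10.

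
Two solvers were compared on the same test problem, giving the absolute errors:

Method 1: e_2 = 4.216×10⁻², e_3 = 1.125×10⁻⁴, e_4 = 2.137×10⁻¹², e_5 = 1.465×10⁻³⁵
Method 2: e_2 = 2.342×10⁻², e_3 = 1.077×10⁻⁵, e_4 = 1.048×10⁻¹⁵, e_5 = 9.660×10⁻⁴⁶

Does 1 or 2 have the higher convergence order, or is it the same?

Method 1: p ≈ ln(1.465×10⁻³⁵/2.137×10⁻¹²)/ln(2.137×10⁻¹²/1.125×10⁻⁴) ≈ 3.00.
Method 2: p ≈ ln(9.660×10⁻⁴⁶/1.048×10⁻¹⁵)/ln(1.048×10⁻¹⁵/1.077×10⁻⁵) ≈ 3.00.
Both orders ≈ 3.0 — effectively the same.

same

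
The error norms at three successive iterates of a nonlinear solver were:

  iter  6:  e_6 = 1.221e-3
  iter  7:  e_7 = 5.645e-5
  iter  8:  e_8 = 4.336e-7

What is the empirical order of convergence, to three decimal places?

1.584

p ≈ ln(e_8/e_7) / ln(e_7/e_6)
  = ln(4.336e-7/5.645e-5) / ln(5.645e-5/1.221e-3)
  = ln(0.00768113) / ln(0.0462326)
  = -4.868989 / -3.074070 ≈ 1.583890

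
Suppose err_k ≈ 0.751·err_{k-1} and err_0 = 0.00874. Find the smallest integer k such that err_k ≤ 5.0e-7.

After k steps, err_k ≈ 0.00874·0.751^k.
Need 0.751^k ≤ 5.0e-7/0.00874 = 5.72082e-05.
k ≥ ln(5.72082e-05)/ln(0.751) = -9.7688/-0.28635 = 34.115.
Smallest integer k = 35.

35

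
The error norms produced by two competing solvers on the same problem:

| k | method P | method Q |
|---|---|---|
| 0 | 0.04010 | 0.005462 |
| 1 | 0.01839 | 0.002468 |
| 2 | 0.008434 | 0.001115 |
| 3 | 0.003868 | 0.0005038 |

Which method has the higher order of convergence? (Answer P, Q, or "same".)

Method P: p ≈ ln(0.003868/0.008434)/ln(0.008434/0.01839) ≈ 1.00.
Method Q: p ≈ ln(0.0005038/0.001115)/ln(0.001115/0.002468) ≈ 1.00.
Both orders ≈ 1.0 — effectively the same.

same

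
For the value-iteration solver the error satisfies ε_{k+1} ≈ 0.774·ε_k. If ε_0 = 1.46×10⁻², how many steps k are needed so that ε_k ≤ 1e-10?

74

After k steps, ε_k ≈ 1.46×10⁻²·0.774^k.
Need 0.774^k ≤ 1e-10/1.46×10⁻² = 6.84932e-09.
k ≥ ln(6.84932e-09)/ln(0.774) = -18.7991/-0.25618 = 73.382.
Smallest integer k = 74.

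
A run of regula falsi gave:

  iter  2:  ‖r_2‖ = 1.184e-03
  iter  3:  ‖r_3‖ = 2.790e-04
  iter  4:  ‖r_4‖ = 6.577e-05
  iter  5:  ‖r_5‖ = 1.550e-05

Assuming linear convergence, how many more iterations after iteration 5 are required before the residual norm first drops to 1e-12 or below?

Rate ρ ≈ ‖r_5‖/‖r_4‖ = 1.550e-05/6.577e-05 = 0.2357.
After j more steps, ‖r_{5+j}‖ ≈ 1.550e-05·ρ^j; need ρ^j ≤ 1e-12/1.550e-05 = 6.45161e-08.
j ≥ ln(6.45161e-08)/ln(0.2357) = -16.5564/-1.44520 = 11.456.
So 12 more iterations are needed.

12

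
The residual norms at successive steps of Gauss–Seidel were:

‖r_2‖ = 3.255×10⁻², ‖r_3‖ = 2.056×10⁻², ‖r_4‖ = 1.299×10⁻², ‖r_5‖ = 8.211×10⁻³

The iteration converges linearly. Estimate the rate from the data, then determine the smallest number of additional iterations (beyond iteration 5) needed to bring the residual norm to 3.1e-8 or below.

28

Rate ρ ≈ ‖r_5‖/‖r_4‖ = 8.211×10⁻³/1.299×10⁻² = 0.6321.
After j more steps, ‖r_{5+j}‖ ≈ 8.211×10⁻³·ρ^j; need ρ^j ≤ 3.1e-8/8.211×10⁻³ = 3.77542e-06.
j ≥ ln(3.77542e-06)/ln(0.6321) = -12.4870/-0.45871 = 27.222.
So 28 more iterations are needed.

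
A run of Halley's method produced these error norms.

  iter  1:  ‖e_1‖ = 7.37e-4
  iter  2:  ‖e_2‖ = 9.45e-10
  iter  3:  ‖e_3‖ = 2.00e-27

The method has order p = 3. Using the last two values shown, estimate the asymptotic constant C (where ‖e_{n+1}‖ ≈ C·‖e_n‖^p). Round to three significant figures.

2.37

C ≈ ‖e_3‖ / ‖e_2‖^3
  = 2.00e-27 / (9.45e-10)^3
  = 2.00e-27 / 8.43909e-28 ≈ 2.3699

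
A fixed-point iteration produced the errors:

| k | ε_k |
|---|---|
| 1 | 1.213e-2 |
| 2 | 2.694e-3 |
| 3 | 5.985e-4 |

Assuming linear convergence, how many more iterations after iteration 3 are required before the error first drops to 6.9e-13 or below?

Rate ρ ≈ ε_3/ε_2 = 5.985e-4/2.694e-3 = 0.2222.
After j more steps, ε_{3+j} ≈ 5.985e-4·ρ^j; need ρ^j ≤ 6.9e-13/5.985e-4 = 1.15288e-09.
j ≥ ln(1.15288e-09)/ln(0.2222) = -20.5810/-1.50418 = 13.683.
So 14 more iterations are needed.

14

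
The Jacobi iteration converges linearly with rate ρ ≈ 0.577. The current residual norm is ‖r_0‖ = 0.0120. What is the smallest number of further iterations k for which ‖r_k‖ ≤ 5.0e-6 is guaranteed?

After k steps, ‖r_k‖ ≈ 0.0120·0.577^k.
Need 0.577^k ≤ 5.0e-6/0.0120 = 0.000416667.
k ≥ ln(0.000416667)/ln(0.577) = -7.7832/-0.54991 = 14.154.
Smallest integer k = 15.

15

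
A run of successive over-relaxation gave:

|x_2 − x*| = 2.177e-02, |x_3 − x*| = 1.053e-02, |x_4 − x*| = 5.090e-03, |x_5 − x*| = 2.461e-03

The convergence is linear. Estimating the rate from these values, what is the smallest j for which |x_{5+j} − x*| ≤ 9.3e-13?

Rate ρ ≈ |x_5 − x*|/|x_4 − x*| = 2.461e-03/5.090e-03 = 0.4835.
After j more steps, |x_{5+j} − x*| ≈ 2.461e-03·ρ^j; need ρ^j ≤ 9.3e-13/2.461e-03 = 3.77895e-10.
j ≥ ln(3.77895e-10)/ln(0.4835) = -21.6964/-0.72670 = 29.856.
So 30 more iterations are needed.

30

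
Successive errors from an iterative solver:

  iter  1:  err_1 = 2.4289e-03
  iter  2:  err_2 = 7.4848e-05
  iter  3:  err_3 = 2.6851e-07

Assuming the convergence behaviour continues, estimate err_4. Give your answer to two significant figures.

First estimate the order: p ≈ ln(err_3/err_2) / ln(err_2/err_1) = ln(2.6851e-07/7.4848e-05)/ln(7.4848e-05/2.4289e-03) = ln(0.0035874)/ln(0.0308156) ≈ 1.6180.
Then err_4 ≈ err_3·(err_3/err_2)^p = 2.6851e-07·(0.0035874)^1.6180 = 2.6851e-07·0.000110569 ≈ 2.969e-11.

3.0e-11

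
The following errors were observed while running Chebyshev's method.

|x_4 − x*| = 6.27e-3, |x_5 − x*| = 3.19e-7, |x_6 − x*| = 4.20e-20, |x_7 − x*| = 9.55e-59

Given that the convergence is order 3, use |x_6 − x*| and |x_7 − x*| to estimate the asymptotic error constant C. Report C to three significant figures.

C ≈ |x_7 − x*| / |x_6 − x*|^3
  = 9.55e-59 / (4.20e-20)^3
  = 9.55e-59 / 7.4088e-59 ≈ 1.289

1.29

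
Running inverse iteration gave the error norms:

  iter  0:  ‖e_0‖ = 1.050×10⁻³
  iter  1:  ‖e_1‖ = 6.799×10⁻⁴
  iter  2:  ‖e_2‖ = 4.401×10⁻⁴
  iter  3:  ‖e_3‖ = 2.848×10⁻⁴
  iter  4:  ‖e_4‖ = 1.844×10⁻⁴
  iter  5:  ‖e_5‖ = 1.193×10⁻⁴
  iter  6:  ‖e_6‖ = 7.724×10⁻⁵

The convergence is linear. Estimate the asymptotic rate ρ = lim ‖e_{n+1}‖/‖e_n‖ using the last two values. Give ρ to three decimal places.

ρ ≈ ‖e_6‖/‖e_5‖ = 7.724×10⁻⁵/1.193×10⁻⁴ = 0.64744

0.647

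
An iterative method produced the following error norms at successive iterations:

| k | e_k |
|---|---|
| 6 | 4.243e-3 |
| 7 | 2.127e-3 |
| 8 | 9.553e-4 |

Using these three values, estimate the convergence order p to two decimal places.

1.16

p ≈ ln(e_8/e_7) / ln(e_7/e_6)
  = ln(9.553e-4/2.127e-3) / ln(2.127e-3/4.243e-3)
  = ln(0.44913) / ln(0.501296)
  = -0.80044 / -0.69056 ≈ 1.15912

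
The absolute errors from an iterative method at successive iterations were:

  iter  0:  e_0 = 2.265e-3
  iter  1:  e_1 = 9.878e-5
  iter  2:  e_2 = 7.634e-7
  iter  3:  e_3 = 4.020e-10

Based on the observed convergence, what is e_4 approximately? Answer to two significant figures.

First estimate the order: p ≈ ln(e_3/e_2) / ln(e_2/e_1) = ln(4.020e-10/7.634e-7)/ln(7.634e-7/9.878e-5) = ln(0.000526592)/ln(0.00772829) ≈ 1.5524.
Then e_4 ≈ e_3·(e_3/e_2)^p = 4.020e-10·(0.000526592)^1.5524 = 4.020e-10·8.13611e-06 ≈ 3.271e-15.

3.3e-15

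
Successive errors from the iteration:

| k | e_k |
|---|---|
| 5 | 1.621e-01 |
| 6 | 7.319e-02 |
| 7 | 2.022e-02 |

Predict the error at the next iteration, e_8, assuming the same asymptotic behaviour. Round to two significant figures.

First estimate the order: p ≈ ln(e_7/e_6) / ln(e_6/e_5) = ln(2.022e-02/7.319e-02)/ln(7.319e-02/1.621e-01) = ln(0.276267)/ln(0.451511) ≈ 1.6178.
Then e_8 ≈ e_7·(e_7/e_6)^p = 2.022e-02·(0.276267)^1.6178 = 2.022e-02·0.124791 ≈ 0.002523.

2.5e-3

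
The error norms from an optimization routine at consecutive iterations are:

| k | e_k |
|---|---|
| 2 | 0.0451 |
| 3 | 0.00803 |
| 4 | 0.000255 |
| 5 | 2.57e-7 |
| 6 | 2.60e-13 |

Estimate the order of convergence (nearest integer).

Consecutive ratios: e_6/e_5 = 2.60e-13/2.57e-7 = 1.01167e-06, e_5/e_4 = 2.57e-7/0.000255 = 0.00100784.
p ≈ ln(1.01167e-06)/ln(0.00100784) = -13.8039/-6.8999 ≈ 2.00.
So the convergence is quadratic (order 2).

2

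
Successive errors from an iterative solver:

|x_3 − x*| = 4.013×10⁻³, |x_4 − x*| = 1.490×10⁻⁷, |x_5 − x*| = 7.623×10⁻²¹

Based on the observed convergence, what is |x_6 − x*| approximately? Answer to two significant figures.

1.0e-60

First estimate the order: p ≈ ln(|x_5 − x*|/|x_4 − x*|) / ln(|x_4 − x*|/|x_3 − x*|) = ln(7.623×10⁻²¹/1.490×10⁻⁷)/ln(1.490×10⁻⁷/4.013×10⁻³) = ln(5.11611e-14)/ln(3.71293e-05) ≈ 3.0000.
Then |x_6 − x*| ≈ |x_5 − x*|·(|x_5 − x*|/|x_4 − x*|)^p = 7.623×10⁻²¹·(5.11611e-14)^3.0000 = 7.623×10⁻²¹·1.33912e-40 ≈ 1.021e-60.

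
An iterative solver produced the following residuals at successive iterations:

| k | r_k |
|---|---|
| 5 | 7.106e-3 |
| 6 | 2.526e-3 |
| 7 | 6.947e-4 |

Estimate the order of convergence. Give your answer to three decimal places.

1.248

p ≈ ln(r_7/r_6) / ln(r_6/r_5)
  = ln(6.947e-4/2.526e-3) / ln(2.526e-3/7.106e-3)
  = ln(0.27502) / ln(0.355474)
  = -1.290911 / -1.034303 ≈ 1.248098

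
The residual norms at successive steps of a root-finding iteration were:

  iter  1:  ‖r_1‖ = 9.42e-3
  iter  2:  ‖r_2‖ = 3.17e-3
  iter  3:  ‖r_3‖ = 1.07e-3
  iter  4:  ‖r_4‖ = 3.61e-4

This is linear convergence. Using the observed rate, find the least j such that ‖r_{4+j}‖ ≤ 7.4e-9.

10

Rate ρ ≈ ‖r_4‖/‖r_3‖ = 3.61e-4/1.07e-3 = 0.3374.
After j more steps, ‖r_{4+j}‖ ≈ 3.61e-4·ρ^j; need ρ^j ≤ 7.4e-9/3.61e-4 = 2.04986e-05.
j ≥ ln(2.04986e-05)/ln(0.3374) = -10.7952/-1.08649 = 9.936.
So 10 more iterations are needed.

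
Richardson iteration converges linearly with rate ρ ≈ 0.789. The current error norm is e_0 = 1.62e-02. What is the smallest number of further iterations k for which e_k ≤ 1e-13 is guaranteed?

After k steps, e_k ≈ 1.62e-02·0.789^k.
Need 0.789^k ≤ 1e-13/1.62e-02 = 6.17284e-12.
k ≥ ln(6.17284e-12)/ln(0.789) = -25.8109/-0.23699 = 108.911.
Smallest integer k = 109.

109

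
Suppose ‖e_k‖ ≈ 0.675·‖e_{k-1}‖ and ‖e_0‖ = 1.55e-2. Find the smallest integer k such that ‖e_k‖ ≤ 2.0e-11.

After k steps, ‖e_k‖ ≈ 1.55e-2·0.675^k.
Need 0.675^k ≤ 2.0e-11/1.55e-2 = 1.29032e-09.
k ≥ ln(1.29032e-09)/ln(0.675) = -20.4684/-0.39304 = 52.077.
Smallest integer k = 53.

53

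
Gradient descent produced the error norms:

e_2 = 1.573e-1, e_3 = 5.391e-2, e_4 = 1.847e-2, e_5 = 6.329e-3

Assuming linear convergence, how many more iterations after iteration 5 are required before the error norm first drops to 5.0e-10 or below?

16

Rate ρ ≈ e_5/e_4 = 6.329e-3/1.847e-2 = 0.3427.
After j more steps, e_{5+j} ≈ 6.329e-3·ρ^j; need ρ^j ≤ 5.0e-10/6.329e-3 = 7.90014e-08.
j ≥ ln(7.90014e-08)/ln(0.3427) = -16.3538/-1.07090 = 15.271.
So 16 more iterations are needed.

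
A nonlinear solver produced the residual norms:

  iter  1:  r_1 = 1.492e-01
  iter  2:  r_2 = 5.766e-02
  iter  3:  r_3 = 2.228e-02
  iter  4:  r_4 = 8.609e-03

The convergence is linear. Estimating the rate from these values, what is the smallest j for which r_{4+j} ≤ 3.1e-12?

23

Rate ρ ≈ r_4/r_3 = 8.609e-03/2.228e-02 = 0.3864.
After j more steps, r_{4+j} ≈ 8.609e-03·ρ^j; need ρ^j ≤ 3.1e-12/8.609e-03 = 3.60088e-10.
j ≥ ln(3.60088e-10)/ln(0.3864) = -21.7447/-0.95088 = 22.868.
So 23 more iterations are needed.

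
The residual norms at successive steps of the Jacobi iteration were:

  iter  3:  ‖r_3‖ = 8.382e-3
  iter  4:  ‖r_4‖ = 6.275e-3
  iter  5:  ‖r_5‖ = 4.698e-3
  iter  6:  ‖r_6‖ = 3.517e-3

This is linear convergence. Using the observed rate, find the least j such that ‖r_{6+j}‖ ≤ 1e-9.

Rate ρ ≈ ‖r_6‖/‖r_5‖ = 3.517e-3/4.698e-3 = 0.7486.
After j more steps, ‖r_{6+j}‖ ≈ 3.517e-3·ρ^j; need ρ^j ≤ 1e-9/3.517e-3 = 2.84333e-07.
j ≥ ln(2.84333e-07)/ln(0.7486) = -15.0731/-0.28955 = 52.057.
So 53 more iterations are needed.

53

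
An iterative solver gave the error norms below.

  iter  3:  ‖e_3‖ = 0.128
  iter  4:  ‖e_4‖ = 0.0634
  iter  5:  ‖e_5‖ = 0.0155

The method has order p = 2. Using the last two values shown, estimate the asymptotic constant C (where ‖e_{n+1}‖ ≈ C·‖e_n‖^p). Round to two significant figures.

3.9

C ≈ ‖e_5‖ / ‖e_4‖^2
  = 0.0155 / (0.0634)^2
  = 0.0155 / 0.00401956 ≈ 3.8561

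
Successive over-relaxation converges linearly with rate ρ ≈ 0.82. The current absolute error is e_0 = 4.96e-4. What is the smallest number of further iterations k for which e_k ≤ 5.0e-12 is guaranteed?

93

After k steps, e_k ≈ 4.96e-4·0.82^k.
Need 0.82^k ≤ 5.0e-12/4.96e-4 = 1.00806e-08.
k ≥ ln(1.00806e-08)/ln(0.82) = -18.4127/-0.19845 = 92.783.
Smallest integer k = 93.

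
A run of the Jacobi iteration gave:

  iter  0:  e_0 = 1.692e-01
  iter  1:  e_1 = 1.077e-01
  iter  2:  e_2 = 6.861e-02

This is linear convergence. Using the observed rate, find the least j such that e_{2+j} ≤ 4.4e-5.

Rate ρ ≈ e_2/e_1 = 6.861e-02/1.077e-01 = 0.6370.
After j more steps, e_{2+j} ≈ 6.861e-02·ρ^j; need ρ^j ≤ 4.4e-5/6.861e-02 = 0.000641306.
j ≥ ln(0.000641306)/ln(0.6370) = -7.3520/-0.45099 = 16.302.
So 17 more iterations are needed.

17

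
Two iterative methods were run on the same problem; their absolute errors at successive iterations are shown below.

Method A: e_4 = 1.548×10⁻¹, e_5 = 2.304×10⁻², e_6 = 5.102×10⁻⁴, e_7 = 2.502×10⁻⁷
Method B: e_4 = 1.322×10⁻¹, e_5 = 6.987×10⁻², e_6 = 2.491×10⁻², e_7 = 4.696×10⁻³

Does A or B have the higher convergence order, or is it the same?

A

Method A: p ≈ ln(2.502×10⁻⁷/5.102×10⁻⁴)/ln(5.102×10⁻⁴/2.304×10⁻²) ≈ 2.00.
Method B: p ≈ ln(4.696×10⁻³/2.491×10⁻²)/ln(2.491×10⁻²/6.987×10⁻²) ≈ 1.62.
Method A has the higher order (≈2.0 vs ≈1.6).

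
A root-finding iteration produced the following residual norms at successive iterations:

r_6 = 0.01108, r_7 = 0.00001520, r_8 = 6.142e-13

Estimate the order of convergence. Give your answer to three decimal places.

2.583

p ≈ ln(r_8/r_7) / ln(r_7/r_6)
  = ln(6.142e-13/0.00001520) / ln(0.00001520/0.01108)
  = ln(4.04079e-08) / ln(0.00137184)
  = -17.024241 / -6.591602 ≈ 2.582717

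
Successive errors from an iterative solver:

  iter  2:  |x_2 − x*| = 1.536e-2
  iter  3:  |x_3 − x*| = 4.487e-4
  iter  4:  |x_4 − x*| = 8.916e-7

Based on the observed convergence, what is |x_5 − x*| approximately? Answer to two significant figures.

First estimate the order: p ≈ ln(|x_4 − x*|/|x_3 − x*|) / ln(|x_3 − x*|/|x_2 − x*|) = ln(8.916e-7/4.487e-4)/ln(4.487e-4/1.536e-2) = ln(0.00198707)/ln(0.0292122) ≈ 1.7608.
Then |x_5 − x*| ≈ |x_4 − x*|·(|x_4 − x*|/|x_3 − x*|)^p = 8.916e-7·(0.00198707)^1.7608 = 8.916e-7·1.74861e-05 ≈ 1.559e-11.

1.6e-11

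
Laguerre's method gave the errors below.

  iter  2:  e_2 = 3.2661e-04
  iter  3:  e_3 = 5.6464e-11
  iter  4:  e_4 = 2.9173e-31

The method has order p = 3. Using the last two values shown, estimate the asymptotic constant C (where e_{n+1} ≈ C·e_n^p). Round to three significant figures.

1.62

C ≈ e_4 / e_3^3
  = 2.9173e-31 / (5.6464e-11)^3
  = 2.9173e-31 / 1.80018e-31 ≈ 1.6206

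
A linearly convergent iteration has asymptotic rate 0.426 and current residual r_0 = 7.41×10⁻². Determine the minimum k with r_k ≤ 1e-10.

24

After k steps, r_k ≈ 7.41×10⁻²·0.426^k.
Need 0.426^k ≤ 1e-10/7.41×10⁻² = 1.34953e-09.
k ≥ ln(1.34953e-09)/ln(0.426) = -20.4235/-0.85332 = 23.934.
Smallest integer k = 24.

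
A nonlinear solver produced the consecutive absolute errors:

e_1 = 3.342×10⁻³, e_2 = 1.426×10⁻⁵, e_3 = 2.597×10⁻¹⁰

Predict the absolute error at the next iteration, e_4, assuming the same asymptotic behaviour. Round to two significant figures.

First estimate the order: p ≈ ln(e_3/e_2) / ln(e_2/e_1) = ln(2.597×10⁻¹⁰/1.426×10⁻⁵)/ln(1.426×10⁻⁵/3.342×10⁻³) = ln(1.82118e-05)/ln(0.00426691) ≈ 1.9999.
Then e_4 ≈ e_3·(e_3/e_2)^p = 2.597×10⁻¹⁰·(1.82118e-05)^1.9999 = 2.597×10⁻¹⁰·3.32032e-10 ≈ 8.623e-20.

8.6e-20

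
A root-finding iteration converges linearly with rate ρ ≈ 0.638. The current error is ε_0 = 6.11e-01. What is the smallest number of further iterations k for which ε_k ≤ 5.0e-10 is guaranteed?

47

After k steps, ε_k ≈ 6.11e-01·0.638^k.
Need 0.638^k ≤ 5.0e-10/6.11e-01 = 8.18331e-10.
k ≥ ln(8.18331e-10)/ln(0.638) = -20.9238/-0.44942 = 46.557.
Smallest integer k = 47.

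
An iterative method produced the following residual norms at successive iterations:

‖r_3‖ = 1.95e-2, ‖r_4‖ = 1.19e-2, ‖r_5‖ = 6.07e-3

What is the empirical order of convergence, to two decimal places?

1.36

p ≈ ln(‖r_5‖/‖r_4‖) / ln(‖r_4‖/‖r_3‖)
  = ln(6.07e-3/1.19e-2) / ln(1.19e-2/1.95e-2)
  = ln(0.510084) / ln(0.610256)
  = -0.67318 / -0.49388 ≈ 1.36304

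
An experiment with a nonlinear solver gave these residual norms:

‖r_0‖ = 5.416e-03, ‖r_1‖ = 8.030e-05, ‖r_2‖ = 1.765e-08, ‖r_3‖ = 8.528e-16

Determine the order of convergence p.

Consecutive ratios: ‖r_3‖/‖r_2‖ = 8.528e-16/1.765e-08 = 4.83173e-08, ‖r_2‖/‖r_1‖ = 1.765e-08/8.030e-05 = 0.000219801.
p ≈ ln(4.83173e-08)/ln(0.000219801) = -16.8455/-8.4228 ≈ 2.00.
So the convergence is quadratic (order 2).

2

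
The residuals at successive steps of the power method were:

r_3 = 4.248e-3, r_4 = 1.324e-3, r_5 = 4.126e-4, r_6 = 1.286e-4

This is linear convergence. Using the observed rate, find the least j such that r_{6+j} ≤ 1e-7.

7

Rate ρ ≈ r_6/r_5 = 1.286e-4/4.126e-4 = 0.3117.
After j more steps, r_{6+j} ≈ 1.286e-4·ρ^j; need ρ^j ≤ 1e-7/1.286e-4 = 0.000777605.
j ≥ ln(0.000777605)/ln(0.3117) = -7.1593/-1.16571 = 6.142.
So 7 more iterations are needed.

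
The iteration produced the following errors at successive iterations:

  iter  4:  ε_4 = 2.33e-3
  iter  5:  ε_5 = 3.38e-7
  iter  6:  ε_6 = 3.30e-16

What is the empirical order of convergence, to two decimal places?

p ≈ ln(ε_6/ε_5) / ln(ε_5/ε_4)
  = ln(3.30e-16/3.38e-7) / ln(3.38e-7/2.33e-3)
  = ln(9.76331e-10) / ln(0.000145064)
  = -20.74722 / -8.83834 ≈ 2.34741

2.35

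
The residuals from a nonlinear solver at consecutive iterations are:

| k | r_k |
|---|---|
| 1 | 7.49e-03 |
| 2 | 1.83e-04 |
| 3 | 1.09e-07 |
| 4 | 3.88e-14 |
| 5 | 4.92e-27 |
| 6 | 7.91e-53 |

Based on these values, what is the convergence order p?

2

Consecutive ratios: r_6/r_5 = 7.91e-53/4.92e-27 = 1.60772e-26, r_5/r_4 = 4.92e-27/3.88e-14 = 1.26804e-13.
p ≈ ln(1.60772e-26)/ln(1.26804e-13) = -59.3924/-29.6961 ≈ 2.00.
So the convergence is quadratic (order 2).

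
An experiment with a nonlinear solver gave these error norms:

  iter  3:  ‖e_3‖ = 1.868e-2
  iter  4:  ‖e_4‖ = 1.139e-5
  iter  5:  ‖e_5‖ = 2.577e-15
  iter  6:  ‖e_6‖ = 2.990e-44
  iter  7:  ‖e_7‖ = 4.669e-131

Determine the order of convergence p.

3

Consecutive ratios: ‖e_7‖/‖e_6‖ = 4.669e-131/2.990e-44 = 1.56154e-87, ‖e_6‖/‖e_5‖ = 2.990e-44/2.577e-15 = 1.16026e-29.
p ≈ ln(1.56154e-87)/ln(1.16026e-29) = -199.8792/-66.6263 ≈ 3.00.
So the convergence is cubic (order 3).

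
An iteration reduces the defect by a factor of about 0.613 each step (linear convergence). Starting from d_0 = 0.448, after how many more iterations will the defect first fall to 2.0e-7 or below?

After k steps, d_k ≈ 0.448·0.613^k.
Need 0.613^k ≤ 2.0e-7/0.448 = 4.46429e-07.
k ≥ ln(4.46429e-07)/ln(0.613) = -14.6220/-0.48939 = 29.878.
Smallest integer k = 30.

30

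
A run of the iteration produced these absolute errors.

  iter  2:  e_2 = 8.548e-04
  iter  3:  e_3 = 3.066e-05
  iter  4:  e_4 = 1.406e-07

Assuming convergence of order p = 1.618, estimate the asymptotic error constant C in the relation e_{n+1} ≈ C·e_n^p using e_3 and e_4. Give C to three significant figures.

2.82

C ≈ e_4 / e_3^1.618
  = 1.406e-07 / (3.066e-05)^1.618
  = 1.406e-07 / 4.98051e-08 ≈ 2.823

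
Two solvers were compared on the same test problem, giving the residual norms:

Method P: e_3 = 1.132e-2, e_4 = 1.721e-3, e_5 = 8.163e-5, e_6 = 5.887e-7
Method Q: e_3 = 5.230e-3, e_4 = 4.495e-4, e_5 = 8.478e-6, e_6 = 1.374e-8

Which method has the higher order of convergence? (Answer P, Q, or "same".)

same

Method P: p ≈ ln(5.887e-7/8.163e-5)/ln(8.163e-5/1.721e-3) ≈ 1.62.
Method Q: p ≈ ln(1.374e-8/8.478e-6)/ln(8.478e-6/4.495e-4) ≈ 1.62.
Both orders ≈ 1.6 — effectively the same.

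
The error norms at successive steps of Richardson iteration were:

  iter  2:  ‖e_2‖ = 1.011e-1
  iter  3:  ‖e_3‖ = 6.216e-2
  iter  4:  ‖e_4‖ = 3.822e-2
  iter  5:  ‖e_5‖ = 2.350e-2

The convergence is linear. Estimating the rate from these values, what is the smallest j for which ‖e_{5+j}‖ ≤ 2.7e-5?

Rate ρ ≈ ‖e_5‖/‖e_4‖ = 2.350e-2/3.822e-2 = 0.6149.
After j more steps, ‖e_{5+j}‖ ≈ 2.350e-2·ρ^j; need ρ^j ≤ 2.7e-5/2.350e-2 = 0.00114894.
j ≥ ln(0.00114894)/ln(0.6149) = -6.7689/-0.48630 = 13.919.
So 14 more iterations are needed.

14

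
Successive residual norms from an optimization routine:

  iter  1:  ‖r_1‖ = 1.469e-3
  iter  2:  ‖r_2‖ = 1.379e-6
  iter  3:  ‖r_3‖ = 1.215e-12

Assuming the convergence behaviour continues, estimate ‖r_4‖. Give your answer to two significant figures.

9.4e-25

First estimate the order: p ≈ ln(‖r_3‖/‖r_2‖) / ln(‖r_2‖/‖r_1‖) = ln(1.215e-12/1.379e-6)/ln(1.379e-6/1.469e-3) = ln(8.81073e-07)/ln(0.000938734) ≈ 2.0000.
Then ‖r_4‖ ≈ ‖r_3‖·(‖r_3‖/‖r_2‖)^p = 1.215e-12·(8.81073e-07)^2.0000 = 1.215e-12·7.7629e-13 ≈ 9.432e-25.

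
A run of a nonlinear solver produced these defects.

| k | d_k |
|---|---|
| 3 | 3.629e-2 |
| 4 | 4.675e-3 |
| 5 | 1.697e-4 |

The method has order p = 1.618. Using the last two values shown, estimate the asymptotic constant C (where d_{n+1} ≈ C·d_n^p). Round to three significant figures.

1.00

C ≈ d_5 / d_4^1.618
  = 1.697e-4 / (4.675e-3)^1.618
  = 1.697e-4 / 0.00016971 ≈ 0.99994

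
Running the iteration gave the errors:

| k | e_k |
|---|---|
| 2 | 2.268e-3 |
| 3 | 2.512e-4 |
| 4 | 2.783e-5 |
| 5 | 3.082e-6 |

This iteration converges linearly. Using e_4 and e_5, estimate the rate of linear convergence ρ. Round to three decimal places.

0.111

ρ ≈ e_5/e_4 = 3.082e-6/2.783e-5 = 0.11074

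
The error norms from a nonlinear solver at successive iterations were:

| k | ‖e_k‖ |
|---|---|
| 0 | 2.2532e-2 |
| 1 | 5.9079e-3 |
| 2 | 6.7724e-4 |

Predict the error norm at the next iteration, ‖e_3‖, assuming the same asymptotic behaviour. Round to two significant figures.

First estimate the order: p ≈ ln(‖e_2‖/‖e_1‖) / ln(‖e_1‖/‖e_0‖) = ln(6.7724e-4/5.9079e-3)/ln(5.9079e-3/2.2532e-2) = ln(0.114633)/ln(0.2622) ≈ 1.6181.
Then ‖e_3‖ ≈ ‖e_2‖·(‖e_2‖/‖e_1‖)^p = 6.7724e-4·(0.114633)^1.6181 = 6.7724e-4·0.0300517 ≈ 2.035e-05.

2.0e-5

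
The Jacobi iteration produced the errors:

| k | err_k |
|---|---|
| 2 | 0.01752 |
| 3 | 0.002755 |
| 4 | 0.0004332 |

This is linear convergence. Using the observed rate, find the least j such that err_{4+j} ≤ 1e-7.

5

Rate ρ ≈ err_4/err_3 = 0.0004332/0.002755 = 0.1572.
After j more steps, err_{4+j} ≈ 0.0004332·ρ^j; need ρ^j ≤ 1e-7/0.0004332 = 0.00023084.
j ≥ ln(0.00023084)/ln(0.1572) = -8.3738/-1.85024 = 4.526.
So 5 more iterations are needed.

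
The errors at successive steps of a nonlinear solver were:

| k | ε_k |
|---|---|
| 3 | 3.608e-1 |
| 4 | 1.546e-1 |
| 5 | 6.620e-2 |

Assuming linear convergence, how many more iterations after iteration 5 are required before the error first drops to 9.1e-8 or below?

Rate ρ ≈ ε_5/ε_4 = 6.620e-2/1.546e-1 = 0.4282.
After j more steps, ε_{5+j} ≈ 6.620e-2·ρ^j; need ρ^j ≤ 9.1e-8/6.620e-2 = 1.37462e-06.
j ≥ ln(1.37462e-06)/ln(0.4282) = -13.4973/-0.84816 = 15.914.
So 16 more iterations are needed.

16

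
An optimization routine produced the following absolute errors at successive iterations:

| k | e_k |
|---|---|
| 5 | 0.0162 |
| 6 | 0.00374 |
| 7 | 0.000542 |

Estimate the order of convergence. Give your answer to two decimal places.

1.32

p ≈ ln(e_7/e_6) / ln(e_6/e_5)
  = ln(0.000542/0.00374) / ln(0.00374/0.0162)
  = ln(0.14492) / ln(0.230864)
  = -1.93157 / -1.46593 ≈ 1.31764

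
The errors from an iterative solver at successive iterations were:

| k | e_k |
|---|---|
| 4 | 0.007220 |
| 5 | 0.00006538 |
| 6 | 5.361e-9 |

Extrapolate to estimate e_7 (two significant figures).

3.6e-17

First estimate the order: p ≈ ln(e_6/e_5) / ln(e_5/e_4) = ln(5.361e-9/0.00006538)/ln(0.00006538/0.007220) = ln(8.19976e-05)/ln(0.0090554) ≈ 2.0000.
Then e_7 ≈ e_6·(e_6/e_5)^p = 5.361e-9·(8.19976e-05)^2.0000 = 5.361e-9·6.72361e-09 ≈ 3.605e-17.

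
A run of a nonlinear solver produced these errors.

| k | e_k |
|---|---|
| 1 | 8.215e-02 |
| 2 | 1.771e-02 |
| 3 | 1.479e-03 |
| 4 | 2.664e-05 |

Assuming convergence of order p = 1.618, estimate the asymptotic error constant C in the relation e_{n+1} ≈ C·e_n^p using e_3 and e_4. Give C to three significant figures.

1.01

C ≈ e_4 / e_3^1.618
  = 2.664e-05 / (1.479e-03)^1.618
  = 2.664e-05 / 2.63638e-05 ≈ 1.0105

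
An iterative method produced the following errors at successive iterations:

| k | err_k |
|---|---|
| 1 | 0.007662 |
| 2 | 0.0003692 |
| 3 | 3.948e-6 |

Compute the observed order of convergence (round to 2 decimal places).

p ≈ ln(err_3/err_2) / ln(err_2/err_1)
  = ln(3.948e-6/0.0003692) / ln(0.0003692/0.007662)
  = ln(0.0106934) / ln(0.0481859)
  = -4.53813 / -3.03269 ≈ 1.49640

1.50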